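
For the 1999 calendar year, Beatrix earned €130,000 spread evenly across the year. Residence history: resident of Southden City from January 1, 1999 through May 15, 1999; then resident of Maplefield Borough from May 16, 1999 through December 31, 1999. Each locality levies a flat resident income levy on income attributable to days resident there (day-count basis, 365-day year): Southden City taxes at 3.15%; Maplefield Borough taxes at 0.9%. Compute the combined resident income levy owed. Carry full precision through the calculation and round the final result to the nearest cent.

Southden City, January 1 – May 15, 1999: 135 days → €130,000 × 3.15% × 135/365 = €1,514.5890
Maplefield Borough, May 16 – December 31, 1999: 230 days → €130,000 × 0.9% × 230/365 = €737.2603
Total = €2,251.8493

€2,251.85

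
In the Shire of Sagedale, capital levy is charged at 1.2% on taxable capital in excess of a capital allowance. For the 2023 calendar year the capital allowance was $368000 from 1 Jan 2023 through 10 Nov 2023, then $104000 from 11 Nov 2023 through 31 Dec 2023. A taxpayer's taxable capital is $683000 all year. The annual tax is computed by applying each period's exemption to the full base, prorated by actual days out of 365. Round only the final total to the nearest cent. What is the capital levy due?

1 Jan – 10 Nov 2023: 314 days, exemption $368000 → ($683000 − $368000) × 1.2% × 314/365 = $3251.8356
11 Nov – 31 Dec 2023: 51 days, exemption $104000 → ($683000 − $104000) × 1.2% × 51/365 = $970.8164
Total = $4222.6521

$4222.65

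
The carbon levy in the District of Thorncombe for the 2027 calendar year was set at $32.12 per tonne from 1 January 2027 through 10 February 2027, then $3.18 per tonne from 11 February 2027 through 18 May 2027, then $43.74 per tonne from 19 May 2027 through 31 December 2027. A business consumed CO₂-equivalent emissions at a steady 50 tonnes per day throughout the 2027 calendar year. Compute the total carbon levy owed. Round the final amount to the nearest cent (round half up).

$577,718.00

1 January – 10 February 2027: 41 days × 50 tonnes/day = 2,050 tonnes at $32.12/tonne → $65,846.00
11 February – 18 May 2027: 97 days × 50 tonnes/day = 4,850 tonnes at $3.18/tonne → $15,423.00
19 May – 31 December 2027: 227 days × 50 tonnes/day = 11,350 tonnes at $43.74/tonne → $496,449.00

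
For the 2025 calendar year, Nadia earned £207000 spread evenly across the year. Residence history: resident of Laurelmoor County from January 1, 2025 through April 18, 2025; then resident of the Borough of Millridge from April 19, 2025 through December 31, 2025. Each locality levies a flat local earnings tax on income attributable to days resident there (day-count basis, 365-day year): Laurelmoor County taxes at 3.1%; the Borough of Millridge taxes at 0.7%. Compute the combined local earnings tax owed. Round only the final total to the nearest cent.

£2918.98

Laurelmoor County, January 1 – April 18, 2025: 108 days → £207000 × 3.1% × 108/365 = £1898.7288
The Borough of Millridge, April 19 – December 31, 2025: 257 days → £207000 × 0.7% × 257/365 = £1020.2548
Total = £2918.9836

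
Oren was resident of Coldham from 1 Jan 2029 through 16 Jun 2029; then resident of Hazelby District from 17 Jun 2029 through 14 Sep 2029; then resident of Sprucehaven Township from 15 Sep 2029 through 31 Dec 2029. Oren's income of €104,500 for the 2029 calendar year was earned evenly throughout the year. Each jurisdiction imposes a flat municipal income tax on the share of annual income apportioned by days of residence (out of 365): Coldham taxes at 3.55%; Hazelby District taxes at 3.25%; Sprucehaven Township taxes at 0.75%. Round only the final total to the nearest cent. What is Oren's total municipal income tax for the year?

€2,766.67

Coldham, 1 Jan – 16 Jun 2029: 167 days → €104,500 × 3.55% × 167/365 = €1,697.3377
Hazelby District, 17 Jun – 14 Sep 2029: 90 days → €104,500 × 3.25% × 90/365 = €837.4315
Sprucehaven Township, 15 Sep – 31 Dec 2029: 108 days → €104,500 × 0.75% × 108/365 = €231.9041
Total = €2,766.6733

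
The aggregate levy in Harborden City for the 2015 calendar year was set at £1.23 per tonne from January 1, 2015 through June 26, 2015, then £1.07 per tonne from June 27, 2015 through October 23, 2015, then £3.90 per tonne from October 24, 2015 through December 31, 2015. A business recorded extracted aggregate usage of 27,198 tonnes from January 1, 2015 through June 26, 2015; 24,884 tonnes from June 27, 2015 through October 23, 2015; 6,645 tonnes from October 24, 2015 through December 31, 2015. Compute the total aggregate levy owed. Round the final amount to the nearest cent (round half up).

January 1 – June 26, 2015: 27,198 tonnes at £1.23/tonne → £33,453.54
June 27 – October 23, 2015: 24,884 tonnes at £1.07/tonne → £26,625.88
October 24 – December 31, 2015: 6,645 tonnes at £3.90/tonne → £25,915.50

£85,994.92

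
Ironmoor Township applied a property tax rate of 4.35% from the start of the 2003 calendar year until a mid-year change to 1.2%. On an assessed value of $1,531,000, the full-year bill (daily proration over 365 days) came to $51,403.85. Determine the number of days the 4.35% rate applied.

Let d = days at the first rate; then 365 − d days at the second rate.
$1,531,000 × [4.35%·d + 1.2%·(365−d)] / 365 = $51,403.85
Solving gives d = 250, so the new rate took effect on 8 September 2003.

250 days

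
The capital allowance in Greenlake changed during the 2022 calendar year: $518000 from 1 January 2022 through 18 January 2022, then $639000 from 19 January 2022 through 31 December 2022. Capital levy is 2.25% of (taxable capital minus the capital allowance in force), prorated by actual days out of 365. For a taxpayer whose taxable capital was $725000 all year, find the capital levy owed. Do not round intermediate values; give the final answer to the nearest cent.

1 January – 18 January 2022: 18 days, exemption $518000 → ($725000 − $518000) × 2.25% × 18/365 = $229.6849
19 January – 31 December 2022: 347 days, exemption $639000 → ($725000 − $639000) × 2.25% × 347/365 = $1839.5753
Total = $2069.2603

$2069.26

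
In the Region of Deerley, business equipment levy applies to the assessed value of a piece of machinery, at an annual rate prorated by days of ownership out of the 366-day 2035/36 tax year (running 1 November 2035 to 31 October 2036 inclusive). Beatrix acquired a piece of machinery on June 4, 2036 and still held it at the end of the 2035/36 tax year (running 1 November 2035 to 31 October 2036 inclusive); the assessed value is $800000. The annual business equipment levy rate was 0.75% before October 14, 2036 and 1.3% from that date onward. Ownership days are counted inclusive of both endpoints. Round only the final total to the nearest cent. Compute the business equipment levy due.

June 4 – October 13, 2036: 132 days at 0.75% → $800000 × 0.75% × 132/366 = $2163.9344
October 14 – October 31, 2036: 18 days at 1.3% → $800000 × 1.3% × 18/366 = $511.4754
Total = $2675.4098

$2675.41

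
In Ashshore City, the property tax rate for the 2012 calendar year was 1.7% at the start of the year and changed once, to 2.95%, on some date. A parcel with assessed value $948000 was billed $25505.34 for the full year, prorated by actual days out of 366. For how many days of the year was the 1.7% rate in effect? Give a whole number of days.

Let d = days at the first rate; then 366 − d days at the second rate.
$948000 × [1.7%·d + 2.95%·(366−d)] / 366 = $25505.34
Solving gives d = 76, so the new rate took effect on 17 March 2012.

76 days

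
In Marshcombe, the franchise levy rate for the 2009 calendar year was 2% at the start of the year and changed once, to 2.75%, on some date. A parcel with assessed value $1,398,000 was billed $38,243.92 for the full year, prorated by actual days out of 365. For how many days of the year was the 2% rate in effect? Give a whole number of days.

Let d = days at the first rate; then 365 − d days at the second rate.
$1,398,000 × [2%·d + 2.75%·(365−d)] / 365 = $38,243.92
Solving gives d = 7, so the new rate took effect on 8 January 2009.

7 days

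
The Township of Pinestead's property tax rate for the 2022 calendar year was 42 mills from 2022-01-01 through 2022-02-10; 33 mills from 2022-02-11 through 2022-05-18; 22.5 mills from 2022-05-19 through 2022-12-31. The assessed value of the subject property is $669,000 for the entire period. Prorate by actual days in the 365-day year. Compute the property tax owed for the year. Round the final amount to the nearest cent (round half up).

$18,384.67

2022-01-01 to 2022-02-10: 41 days at 42 mills → $669,000 × 4.2% × 41/365 = $3,156.2137
2022-02-11 to 2022-05-18: 97 days at 33 mills → $669,000 × 3.3% × 97/365 = $5,867.0384
2022-05-19 to 2022-12-31: 227 days at 22.5 mills → $669,000 × 2.25% × 227/365 = $9,361.4178
Total = $18,384.6699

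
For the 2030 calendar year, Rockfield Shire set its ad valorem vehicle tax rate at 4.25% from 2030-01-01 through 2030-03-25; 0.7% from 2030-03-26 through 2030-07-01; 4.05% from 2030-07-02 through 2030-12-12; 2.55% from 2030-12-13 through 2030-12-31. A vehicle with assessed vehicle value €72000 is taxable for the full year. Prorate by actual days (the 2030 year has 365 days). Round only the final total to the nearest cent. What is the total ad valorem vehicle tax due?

2030-01-01 to 2030-03-25: 84 days at 4.25% → €72000 × 4.25% × 84/365 = €704.2192
2030-03-26 to 2030-07-01: 98 days at 0.7% → €72000 × 0.7% × 98/365 = €135.3205
2030-07-02 to 2030-12-12: 164 days at 4.05% → €72000 × 4.05% × 164/365 = €1310.2027
2030-12-13 to 2030-12-31: 19 days at 2.55% → €72000 × 2.55% × 19/365 = €95.5726
Total = €2245.3151

€2245.32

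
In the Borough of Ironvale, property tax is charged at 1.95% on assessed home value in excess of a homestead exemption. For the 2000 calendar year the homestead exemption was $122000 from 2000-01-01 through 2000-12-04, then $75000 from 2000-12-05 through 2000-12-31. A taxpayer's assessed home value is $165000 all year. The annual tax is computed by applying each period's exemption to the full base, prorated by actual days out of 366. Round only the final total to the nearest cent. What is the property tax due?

2000-01-01 to 2000-12-04: 339 days, exemption $122000 → ($165000 − $122000) × 1.95% × 339/366 = $776.6434
2000-12-05 to 2000-12-31: 27 days, exemption $75000 → ($165000 − $75000) × 1.95% × 27/366 = $129.4672
Total = $906.1107

$906.11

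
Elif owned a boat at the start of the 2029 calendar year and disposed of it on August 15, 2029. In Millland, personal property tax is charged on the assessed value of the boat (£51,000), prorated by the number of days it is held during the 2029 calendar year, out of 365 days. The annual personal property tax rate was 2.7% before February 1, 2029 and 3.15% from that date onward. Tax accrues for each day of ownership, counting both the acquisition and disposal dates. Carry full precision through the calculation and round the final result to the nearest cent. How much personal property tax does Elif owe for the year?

£979.62

January 1 – January 31, 2029: 31 days at 2.7% → £51,000 × 2.7% × 31/365 = £116.9507
February 1 – August 15, 2029: 196 days at 3.15% → £51,000 × 3.15% × 196/365 = £862.6685
Total = £979.6192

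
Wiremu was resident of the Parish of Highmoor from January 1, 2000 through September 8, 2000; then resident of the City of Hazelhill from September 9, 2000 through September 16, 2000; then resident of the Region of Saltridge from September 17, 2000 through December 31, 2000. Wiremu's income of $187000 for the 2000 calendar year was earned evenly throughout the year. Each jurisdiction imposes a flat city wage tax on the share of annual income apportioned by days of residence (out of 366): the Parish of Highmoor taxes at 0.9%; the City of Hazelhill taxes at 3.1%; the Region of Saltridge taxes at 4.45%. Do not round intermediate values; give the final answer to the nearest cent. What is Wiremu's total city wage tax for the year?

The Parish of Highmoor, January 1 – September 8, 2000: 252 days → $187000 × 0.9% × 252/366 = $1158.7869
The City of Hazelhill, September 9 – September 16, 2000: 8 days → $187000 × 3.1% × 8/366 = $126.7104
The Region of Saltridge, September 17 – December 31, 2000: 106 days → $187000 × 4.45% × 106/366 = $2410.0519
Total = $3695.5492

$3695.55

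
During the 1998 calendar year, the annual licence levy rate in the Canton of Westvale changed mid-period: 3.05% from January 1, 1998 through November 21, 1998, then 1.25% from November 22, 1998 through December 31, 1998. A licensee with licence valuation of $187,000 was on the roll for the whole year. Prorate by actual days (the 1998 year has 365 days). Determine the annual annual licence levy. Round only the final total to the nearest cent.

$5,334.62

January 1 – November 21, 1998: 325 days at 3.05% → $187,000 × 3.05% × 325/365 = $5,078.4589
November 22 – December 31, 1998: 40 days at 1.25% → $187,000 × 1.25% × 40/365 = $256.1644
Total = $5,334.6233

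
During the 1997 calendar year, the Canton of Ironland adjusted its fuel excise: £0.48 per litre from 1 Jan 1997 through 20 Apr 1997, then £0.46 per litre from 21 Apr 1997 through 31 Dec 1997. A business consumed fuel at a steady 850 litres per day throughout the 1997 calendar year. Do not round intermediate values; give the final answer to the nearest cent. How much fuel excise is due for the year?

£144,585.00

1 Jan – 20 Apr 1997: 110 days × 850 litres/day = 93,500 litres at £0.48/litre → £44,880.00
21 Apr – 31 Dec 1997: 255 days × 850 litres/day = 216,750 litres at £0.46/litre → £99,705.00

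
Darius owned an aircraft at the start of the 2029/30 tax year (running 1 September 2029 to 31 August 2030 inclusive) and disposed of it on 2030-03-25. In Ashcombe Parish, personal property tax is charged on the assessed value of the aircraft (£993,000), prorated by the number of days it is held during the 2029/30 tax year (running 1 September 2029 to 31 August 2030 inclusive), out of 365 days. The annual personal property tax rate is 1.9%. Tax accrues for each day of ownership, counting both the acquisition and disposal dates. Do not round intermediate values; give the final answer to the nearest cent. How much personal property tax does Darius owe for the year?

£10,648.22

Days held (2029-09-01 to 2030-03-25): 206 out of 365
Tax = £993,000 × 1.9% × 206/365 = £10,648.2247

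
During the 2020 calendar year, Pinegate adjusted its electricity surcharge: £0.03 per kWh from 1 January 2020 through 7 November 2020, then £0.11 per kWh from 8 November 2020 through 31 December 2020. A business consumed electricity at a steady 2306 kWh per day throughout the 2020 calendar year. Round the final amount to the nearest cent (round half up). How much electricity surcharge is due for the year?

1 January – 7 November 2020: 312 days × 2306 kWh/day = 719,472 kWh at £0.03/kWh → £21,584.16
8 November – 31 December 2020: 54 days × 2306 kWh/day = 124,524 kWh at £0.11/kWh → £13,697.64

£35,281.80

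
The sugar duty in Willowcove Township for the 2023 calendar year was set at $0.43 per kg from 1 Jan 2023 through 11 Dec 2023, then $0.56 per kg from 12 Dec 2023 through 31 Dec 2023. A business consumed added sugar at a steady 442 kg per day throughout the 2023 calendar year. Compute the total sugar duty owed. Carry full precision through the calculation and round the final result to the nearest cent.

$70,521.10

1 Jan – 11 Dec 2023: 345 days × 442 kg/day = 152,490 kg at $0.43/kg → $65,570.70
12 Dec – 31 Dec 2023: 20 days × 442 kg/day = 8,840 kg at $0.56/kg → $4,950.40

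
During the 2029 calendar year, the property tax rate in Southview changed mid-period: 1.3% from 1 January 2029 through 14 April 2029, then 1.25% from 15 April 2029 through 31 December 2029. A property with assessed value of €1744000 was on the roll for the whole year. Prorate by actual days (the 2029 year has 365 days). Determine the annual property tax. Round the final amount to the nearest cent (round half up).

€22048.46

1 January – 14 April 2029: 104 days at 1.3% → €1744000 × 1.3% × 104/365 = €6459.9671
15 April – 31 December 2029: 261 days at 1.25% → €1744000 × 1.25% × 261/365 = €15588.4932
Total = €22048.4603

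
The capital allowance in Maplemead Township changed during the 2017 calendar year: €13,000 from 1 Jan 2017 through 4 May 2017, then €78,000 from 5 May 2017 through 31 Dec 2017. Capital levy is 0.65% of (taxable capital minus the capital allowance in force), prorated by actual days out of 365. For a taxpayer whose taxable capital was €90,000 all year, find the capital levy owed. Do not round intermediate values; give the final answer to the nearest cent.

€221.53

1 Jan – 4 May 2017: 124 days, exemption €13,000 → (€90,000 − €13,000) × 0.65% × 124/365 = €170.0329
5 May – 31 Dec 2017: 241 days, exemption €78,000 → (€90,000 − €78,000) × 0.65% × 241/365 = €51.5014
Total = €221.5342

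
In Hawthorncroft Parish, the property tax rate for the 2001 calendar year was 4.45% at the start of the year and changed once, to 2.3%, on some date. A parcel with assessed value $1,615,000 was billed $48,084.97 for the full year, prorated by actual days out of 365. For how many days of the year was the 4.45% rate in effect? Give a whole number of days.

115 days

Let d = days at the first rate; then 365 − d days at the second rate.
$1,615,000 × [4.45%·d + 2.3%·(365−d)] / 365 = $48,084.97
Solving gives d = 115, so the new rate took effect on April 26, 2001.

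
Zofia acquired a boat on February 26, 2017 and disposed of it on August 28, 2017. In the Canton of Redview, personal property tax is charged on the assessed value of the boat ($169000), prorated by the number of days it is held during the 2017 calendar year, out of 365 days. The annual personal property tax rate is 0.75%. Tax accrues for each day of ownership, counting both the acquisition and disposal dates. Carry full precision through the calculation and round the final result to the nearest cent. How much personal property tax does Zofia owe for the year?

$638.96

Days held (February 26 – August 28, 2017): 184 out of 365
Tax = $169000 × 0.75% × 184/365 = $638.9589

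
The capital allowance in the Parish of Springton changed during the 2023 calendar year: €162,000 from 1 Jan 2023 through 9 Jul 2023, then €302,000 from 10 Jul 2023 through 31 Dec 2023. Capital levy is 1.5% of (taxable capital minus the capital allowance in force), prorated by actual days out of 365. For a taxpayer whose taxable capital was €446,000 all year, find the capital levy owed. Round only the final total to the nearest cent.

€3,253.15

1 Jan – 9 Jul 2023: 190 days, exemption €162,000 → (€446,000 − €162,000) × 1.5% × 190/365 = €2,217.5342
10 Jul – 31 Dec 2023: 175 days, exemption €302,000 → (€446,000 − €302,000) × 1.5% × 175/365 = €1,035.6164
Total = €3,253.1507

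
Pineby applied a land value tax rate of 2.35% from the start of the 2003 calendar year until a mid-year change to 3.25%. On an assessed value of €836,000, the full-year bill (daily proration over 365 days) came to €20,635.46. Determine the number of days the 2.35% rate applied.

Let d = days at the first rate; then 365 − d days at the second rate.
€836,000 × [2.35%·d + 3.25%·(365−d)] / 365 = €20,635.46
Solving gives d = 317, so the new rate took effect on 14 November 2003.

317 days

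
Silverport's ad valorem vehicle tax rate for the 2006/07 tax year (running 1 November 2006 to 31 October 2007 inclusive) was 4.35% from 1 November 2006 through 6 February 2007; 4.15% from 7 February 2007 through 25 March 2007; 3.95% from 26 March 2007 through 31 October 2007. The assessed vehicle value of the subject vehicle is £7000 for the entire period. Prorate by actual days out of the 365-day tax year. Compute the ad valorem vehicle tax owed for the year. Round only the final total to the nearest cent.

£285.82

1 November 2006 – 6 February 2007: 98 days at 4.35% → £7000 × 4.35% × 98/365 = £81.7562
7 February – 25 March 2007: 47 days at 4.15% → £7000 × 4.15% × 47/365 = £37.4068
26 March – 31 October 2007: 220 days at 3.95% → £7000 × 3.95% × 220/365 = £166.6575
Total = £285.8205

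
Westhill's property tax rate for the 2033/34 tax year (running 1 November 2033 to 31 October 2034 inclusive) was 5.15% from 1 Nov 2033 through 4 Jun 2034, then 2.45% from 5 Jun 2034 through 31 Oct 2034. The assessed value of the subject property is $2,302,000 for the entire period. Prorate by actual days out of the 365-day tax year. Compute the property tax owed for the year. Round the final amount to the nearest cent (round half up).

1 Nov 2033 – 4 Jun 2034: 216 days at 5.15% → $2,302,000 × 5.15% × 216/365 = $70,157.3918
5 Jun – 31 Oct 2034: 149 days at 2.45% → $2,302,000 × 2.45% × 149/365 = $23,023.1534
Total = $93,180.5452

$93,180.55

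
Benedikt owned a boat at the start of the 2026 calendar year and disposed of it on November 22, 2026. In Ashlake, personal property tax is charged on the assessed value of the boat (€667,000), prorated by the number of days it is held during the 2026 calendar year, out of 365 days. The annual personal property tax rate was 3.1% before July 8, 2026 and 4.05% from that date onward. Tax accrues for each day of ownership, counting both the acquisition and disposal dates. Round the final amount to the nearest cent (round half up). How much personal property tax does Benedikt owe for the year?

January 1 – July 7, 2026: 188 days at 3.1% → €667,000 × 3.1% × 188/365 = €10,650.0712
July 8 – November 22, 2026: 138 days at 4.05% → €667,000 × 4.05% × 138/365 = €10,213.3233
Total = €20,863.3945

€20,863.39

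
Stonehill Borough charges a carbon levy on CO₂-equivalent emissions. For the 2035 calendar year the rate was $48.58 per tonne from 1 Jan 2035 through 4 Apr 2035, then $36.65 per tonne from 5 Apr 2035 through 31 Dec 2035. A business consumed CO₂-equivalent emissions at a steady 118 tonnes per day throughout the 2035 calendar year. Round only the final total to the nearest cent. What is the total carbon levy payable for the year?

$1,710,843.06

1 Jan – 4 Apr 2035: 94 days × 118 tonnes/day = 11,092 tonnes at $48.58/tonne → $538,849.36
5 Apr – 31 Dec 2035: 271 days × 118 tonnes/day = 31,978 tonnes at $36.65/tonne → $1,171,993.70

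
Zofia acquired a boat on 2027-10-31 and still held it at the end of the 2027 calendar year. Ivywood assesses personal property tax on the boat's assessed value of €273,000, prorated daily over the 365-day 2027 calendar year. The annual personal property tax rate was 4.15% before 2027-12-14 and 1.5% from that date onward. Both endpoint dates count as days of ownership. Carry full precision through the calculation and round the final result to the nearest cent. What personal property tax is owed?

2027-10-31 to 2027-12-13: 44 days at 4.15% → €273,000 × 4.15% × 44/365 = €1,365.7479
2027-12-14 to 2027-12-31: 18 days at 1.5% → €273,000 × 1.5% × 18/365 = €201.9452
Total = €1,567.6932

€1,567.69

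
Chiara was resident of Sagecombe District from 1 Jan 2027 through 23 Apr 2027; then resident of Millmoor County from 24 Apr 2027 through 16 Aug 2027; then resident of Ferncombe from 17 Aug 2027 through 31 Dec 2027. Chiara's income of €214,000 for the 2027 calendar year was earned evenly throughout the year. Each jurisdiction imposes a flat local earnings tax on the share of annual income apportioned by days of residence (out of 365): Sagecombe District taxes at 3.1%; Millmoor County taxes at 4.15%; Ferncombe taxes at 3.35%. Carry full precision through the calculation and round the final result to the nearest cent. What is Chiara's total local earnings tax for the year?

€7,542.77

Sagecombe District, 1 Jan – 23 Apr 2027: 113 days → €214,000 × 3.1% × 113/365 = €2,053.8137
Millmoor County, 24 Apr – 16 Aug 2027: 115 days → €214,000 × 4.15% × 115/365 = €2,798.1233
Ferncombe, 17 Aug – 31 Dec 2027: 137 days → €214,000 × 3.35% × 137/365 = €2,690.8301
Total = €7,542.7671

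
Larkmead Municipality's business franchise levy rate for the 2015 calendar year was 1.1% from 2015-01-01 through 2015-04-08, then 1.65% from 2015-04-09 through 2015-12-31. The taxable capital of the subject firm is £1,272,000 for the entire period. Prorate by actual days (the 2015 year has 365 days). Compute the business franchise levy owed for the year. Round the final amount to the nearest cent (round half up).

£19,109.62

2015-01-01 to 2015-04-08: 98 days at 1.1% → £1,272,000 × 1.1% × 98/365 = £3,756.7562
2015-04-09 to 2015-12-31: 267 days at 1.65% → £1,272,000 × 1.65% × 267/365 = £15,352.8658
Total = £19,109.6219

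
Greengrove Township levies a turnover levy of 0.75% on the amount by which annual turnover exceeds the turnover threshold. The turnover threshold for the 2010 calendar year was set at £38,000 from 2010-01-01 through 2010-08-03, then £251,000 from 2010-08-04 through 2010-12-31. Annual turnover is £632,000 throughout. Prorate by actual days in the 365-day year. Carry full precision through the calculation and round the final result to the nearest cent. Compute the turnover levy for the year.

£3,798.49

2010-01-01 to 2010-08-03: 215 days, exemption £38,000 → (£632,000 − £38,000) × 0.75% × 215/365 = £2,624.1781
2010-08-04 to 2010-12-31: 150 days, exemption £251,000 → (£632,000 − £251,000) × 0.75% × 150/365 = £1,174.3151
Total = £3,798.4932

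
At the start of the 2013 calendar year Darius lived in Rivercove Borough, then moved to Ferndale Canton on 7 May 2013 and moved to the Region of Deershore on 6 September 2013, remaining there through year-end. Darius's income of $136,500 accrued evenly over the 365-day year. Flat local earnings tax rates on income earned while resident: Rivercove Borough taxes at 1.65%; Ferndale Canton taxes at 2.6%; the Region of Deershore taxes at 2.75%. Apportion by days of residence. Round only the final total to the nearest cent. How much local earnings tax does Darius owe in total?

$3,166.99

Rivercove Borough, 1 January – 6 May 2013: 126 days → $136,500 × 1.65% × 126/365 = $777.4890
Ferndale Canton, 7 May – 5 September 2013: 122 days → $136,500 × 2.6% × 122/365 = $1,186.2411
The Region of Deershore, 6 September – 31 December 2013: 117 days → $136,500 × 2.75% × 117/365 = $1,203.2568
Total = $3,166.9870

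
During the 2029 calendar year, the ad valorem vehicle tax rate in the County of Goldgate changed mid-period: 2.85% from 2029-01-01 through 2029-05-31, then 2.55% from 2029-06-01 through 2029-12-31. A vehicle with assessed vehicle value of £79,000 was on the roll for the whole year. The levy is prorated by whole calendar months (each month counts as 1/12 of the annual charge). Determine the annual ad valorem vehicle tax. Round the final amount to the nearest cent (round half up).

£2,113.25

2029-01-01 to 2029-05-31: 5 months at 2.85% → £79,000 × 2.85% × 5/12 = £938.1250
2029-06-01 to 2029-12-31: 7 months at 2.55% → £79,000 × 2.55% × 7/12 = £1,175.1250
Total = £2,113.2500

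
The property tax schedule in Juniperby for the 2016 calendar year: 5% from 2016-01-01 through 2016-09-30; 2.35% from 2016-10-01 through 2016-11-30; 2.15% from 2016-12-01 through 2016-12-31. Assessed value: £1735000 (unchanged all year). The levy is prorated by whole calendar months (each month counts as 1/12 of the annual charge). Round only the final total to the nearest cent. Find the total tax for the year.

£74966.46

2016-01-01 to 2016-09-30: 9 months at 5% → £1735000 × 5% × 9/12 = £65062.5000
2016-10-01 to 2016-11-30: 2 months at 2.35% → £1735000 × 2.35% × 2/12 = £6795.4167
2016-12-01 to 2016-12-31: 1 month at 2.15% → £1735000 × 2.15% × 1/12 = £3108.5417
Total = £74966.4583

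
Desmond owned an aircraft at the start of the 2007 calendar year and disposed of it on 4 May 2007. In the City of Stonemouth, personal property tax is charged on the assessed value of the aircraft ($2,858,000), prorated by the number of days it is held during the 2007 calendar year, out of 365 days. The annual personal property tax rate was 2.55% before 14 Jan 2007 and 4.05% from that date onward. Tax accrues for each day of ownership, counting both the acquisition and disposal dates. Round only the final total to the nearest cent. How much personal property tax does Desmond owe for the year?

1 Jan – 13 Jan 2007: 13 days at 2.55% → $2,858,000 × 2.55% × 13/365 = $2,595.6904
14 Jan – 4 May 2007: 111 days at 4.05% → $2,858,000 × 4.05% × 111/365 = $35,200.3808
Total = $37,796.0712

$37,796.07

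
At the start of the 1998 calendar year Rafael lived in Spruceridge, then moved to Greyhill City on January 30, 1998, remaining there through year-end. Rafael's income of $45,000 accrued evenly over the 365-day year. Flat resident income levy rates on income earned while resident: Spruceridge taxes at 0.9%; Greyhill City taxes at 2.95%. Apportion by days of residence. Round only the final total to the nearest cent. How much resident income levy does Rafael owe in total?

Spruceridge, January 1 – January 29, 1998: 29 days → $45,000 × 0.9% × 29/365 = $32.1781
Greyhill City, January 30 – December 31, 1998: 336 days → $45,000 × 2.95% × 336/365 = $1,222.0274
Total = $1,254.2055

$1,254.21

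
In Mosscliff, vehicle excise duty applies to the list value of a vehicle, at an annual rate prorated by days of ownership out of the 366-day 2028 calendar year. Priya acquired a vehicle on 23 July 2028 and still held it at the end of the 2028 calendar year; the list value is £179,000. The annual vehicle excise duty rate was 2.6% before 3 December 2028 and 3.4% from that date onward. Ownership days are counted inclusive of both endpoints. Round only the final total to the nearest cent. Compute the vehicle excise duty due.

£2,173.43

23 July – 2 December 2028: 133 days at 2.6% → £179,000 × 2.6% × 133/366 = £1,691.2077
3 December – 31 December 2028: 29 days at 3.4% → £179,000 × 3.4% × 29/366 = £482.2240
Total = £2,173.4317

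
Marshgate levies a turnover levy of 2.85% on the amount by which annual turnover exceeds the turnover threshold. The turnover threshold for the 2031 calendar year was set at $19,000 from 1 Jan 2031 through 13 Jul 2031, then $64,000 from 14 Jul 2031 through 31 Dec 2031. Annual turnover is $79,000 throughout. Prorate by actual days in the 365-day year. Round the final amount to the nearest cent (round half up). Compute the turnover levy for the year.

1 Jan – 13 Jul 2031: 194 days, exemption $19,000 → ($79,000 − $19,000) × 2.85% × 194/365 = $908.8767
14 Jul – 31 Dec 2031: 171 days, exemption $64,000 → ($79,000 − $64,000) × 2.85% × 171/365 = $200.2808
Total = $1,109.1575

$1,109.16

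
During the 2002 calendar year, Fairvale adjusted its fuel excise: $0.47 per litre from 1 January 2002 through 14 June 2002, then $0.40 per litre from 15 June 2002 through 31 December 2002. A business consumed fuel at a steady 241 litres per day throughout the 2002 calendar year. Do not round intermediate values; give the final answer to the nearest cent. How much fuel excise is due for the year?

1 January – 14 June 2002: 165 days × 241 litres/day = 39,765 litres at $0.47/litre → $18,689.55
15 June – 31 December 2002: 200 days × 241 litres/day = 48,200 litres at $0.40/litre → $19,280.00

$37,969.55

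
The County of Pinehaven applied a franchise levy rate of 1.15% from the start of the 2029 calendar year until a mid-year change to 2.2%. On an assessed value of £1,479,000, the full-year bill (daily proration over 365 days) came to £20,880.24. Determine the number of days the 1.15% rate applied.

274 days

Let d = days at the first rate; then 365 − d days at the second rate.
£1,479,000 × [1.15%·d + 2.2%·(365−d)] / 365 = £20,880.24
Solving gives d = 274, so the new rate took effect on 2 October 2029.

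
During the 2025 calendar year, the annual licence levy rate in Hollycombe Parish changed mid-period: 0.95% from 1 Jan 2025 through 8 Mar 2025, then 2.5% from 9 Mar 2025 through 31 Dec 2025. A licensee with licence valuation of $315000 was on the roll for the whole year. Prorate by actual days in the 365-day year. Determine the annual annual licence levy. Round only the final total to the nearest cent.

$6978.76

1 Jan – 8 Mar 2025: 67 days at 0.95% → $315000 × 0.95% × 67/365 = $549.3082
9 Mar – 31 Dec 2025: 298 days at 2.5% → $315000 × 2.5% × 298/365 = $6429.4521
Total = $6978.7603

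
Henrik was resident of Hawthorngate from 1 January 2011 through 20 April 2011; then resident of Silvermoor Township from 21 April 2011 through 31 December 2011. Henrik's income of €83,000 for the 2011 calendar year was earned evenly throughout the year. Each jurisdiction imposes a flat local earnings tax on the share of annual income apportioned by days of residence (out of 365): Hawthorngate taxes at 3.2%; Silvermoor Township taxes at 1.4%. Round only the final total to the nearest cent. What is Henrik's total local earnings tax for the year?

Hawthorngate, 1 January – 20 April 2011: 110 days → €83,000 × 3.2% × 110/365 = €800.4384
Silvermoor Township, 21 April – 31 December 2011: 255 days → €83,000 × 1.4% × 255/365 = €811.8082
Total = €1,612.2466

€1,612.25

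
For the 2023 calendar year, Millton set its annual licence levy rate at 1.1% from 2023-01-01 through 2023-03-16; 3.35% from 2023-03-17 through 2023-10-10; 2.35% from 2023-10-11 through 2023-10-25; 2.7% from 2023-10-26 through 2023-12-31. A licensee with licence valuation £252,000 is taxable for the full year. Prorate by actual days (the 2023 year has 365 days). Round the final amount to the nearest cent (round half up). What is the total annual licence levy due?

2023-01-01 to 2023-03-16: 75 days at 1.1% → £252,000 × 1.1% × 75/365 = £569.5890
2023-03-17 to 2023-10-10: 208 days at 3.35% → £252,000 × 3.35% × 208/365 = £4,810.7836
2023-10-11 to 2023-10-25: 15 days at 2.35% → £252,000 × 2.35% × 15/365 = £243.3699
2023-10-26 to 2023-12-31: 67 days at 2.7% → £252,000 × 2.7% × 67/365 = £1,248.9534
Total = £6,872.6959

£6,872.70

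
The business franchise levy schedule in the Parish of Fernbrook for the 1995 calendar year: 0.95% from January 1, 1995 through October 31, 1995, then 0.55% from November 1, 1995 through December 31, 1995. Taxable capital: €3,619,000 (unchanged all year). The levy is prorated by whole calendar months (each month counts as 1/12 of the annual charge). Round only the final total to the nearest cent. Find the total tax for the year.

January 1 – October 31, 1995: 10 months at 0.95% → €3,619,000 × 0.95% × 10/12 = €28,650.4167
November 1 – December 31, 1995: 2 months at 0.55% → €3,619,000 × 0.55% × 2/12 = €3,317.4167
Total = €31,967.8333

€31,967.83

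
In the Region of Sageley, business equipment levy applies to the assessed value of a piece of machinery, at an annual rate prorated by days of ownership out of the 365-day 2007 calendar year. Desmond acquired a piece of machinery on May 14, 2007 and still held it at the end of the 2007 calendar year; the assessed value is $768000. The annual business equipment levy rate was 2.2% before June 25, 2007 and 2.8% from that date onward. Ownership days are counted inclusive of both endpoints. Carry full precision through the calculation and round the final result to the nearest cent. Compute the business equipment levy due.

$13138.06

May 14 – June 24, 2007: 42 days at 2.2% → $768000 × 2.2% × 42/365 = $1944.1973
June 25 – December 31, 2007: 190 days at 2.8% → $768000 × 2.8% × 190/365 = $11193.8630
Total = $13138.0603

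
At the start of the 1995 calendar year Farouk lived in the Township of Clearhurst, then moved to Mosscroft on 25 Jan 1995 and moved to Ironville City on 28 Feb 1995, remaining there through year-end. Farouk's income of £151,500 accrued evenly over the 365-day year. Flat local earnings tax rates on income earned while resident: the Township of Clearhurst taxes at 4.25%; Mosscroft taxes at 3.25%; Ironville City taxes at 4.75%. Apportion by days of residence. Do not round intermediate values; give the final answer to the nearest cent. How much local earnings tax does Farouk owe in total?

The Township of Clearhurst, 1 Jan – 24 Jan 1995: 24 days → £151,500 × 4.25% × 24/365 = £423.3699
Mosscroft, 25 Jan – 27 Feb 1995: 34 days → £151,500 × 3.25% × 34/365 = £458.6507
Ironville City, 28 Feb – 31 Dec 1995: 307 days → £151,500 × 4.75% × 307/365 = £6,052.7363
Total = £6,934.7568

£6,934.76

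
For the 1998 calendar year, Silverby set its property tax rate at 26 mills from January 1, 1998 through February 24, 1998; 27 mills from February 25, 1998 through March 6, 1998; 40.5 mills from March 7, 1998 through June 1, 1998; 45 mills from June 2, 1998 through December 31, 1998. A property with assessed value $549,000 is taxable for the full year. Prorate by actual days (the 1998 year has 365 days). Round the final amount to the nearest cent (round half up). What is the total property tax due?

January 1 – February 24, 1998: 55 days at 26 mills → $549,000 × 2.6% × 55/365 = $2,150.8767
February 25 – March 6, 1998: 10 days at 27 mills → $549,000 × 2.7% × 10/365 = $406.1096
March 7 – June 1, 1998: 87 days at 40.5 mills → $549,000 × 4.05% × 87/365 = $5,299.7301
June 2 – December 31, 1998: 213 days at 45 mills → $549,000 × 4.5% × 213/365 = $14,416.8904
Total = $22,273.6068

$22,273.61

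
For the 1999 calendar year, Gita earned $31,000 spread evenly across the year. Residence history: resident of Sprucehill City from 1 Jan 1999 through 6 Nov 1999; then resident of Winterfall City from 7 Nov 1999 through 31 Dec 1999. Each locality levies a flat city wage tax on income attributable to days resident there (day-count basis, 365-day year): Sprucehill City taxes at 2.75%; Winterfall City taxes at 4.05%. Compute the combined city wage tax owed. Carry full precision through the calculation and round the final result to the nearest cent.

Sprucehill City, 1 Jan – 6 Nov 1999: 310 days → $31,000 × 2.75% × 310/365 = $724.0411
Winterfall City, 7 Nov – 31 Dec 1999: 55 days → $31,000 × 4.05% × 55/365 = $189.1849
Total = $913.2260

$913.23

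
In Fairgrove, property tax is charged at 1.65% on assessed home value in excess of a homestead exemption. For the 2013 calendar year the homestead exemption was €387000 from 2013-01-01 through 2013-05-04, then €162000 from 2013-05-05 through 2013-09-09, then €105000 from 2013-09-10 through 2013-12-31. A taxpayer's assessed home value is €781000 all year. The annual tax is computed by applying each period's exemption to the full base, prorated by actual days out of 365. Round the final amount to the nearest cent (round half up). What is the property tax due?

2013-01-01 to 2013-05-04: 124 days, exemption €387000 → (€781000 − €387000) × 1.65% × 124/365 = €2208.5589
2013-05-05 to 2013-09-09: 128 days, exemption €162000 → (€781000 − €162000) × 1.65% × 128/365 = €3581.7205
2013-09-10 to 2013-12-31: 113 days, exemption €105000 → (€781000 − €105000) × 1.65% × 113/365 = €3453.1562
Total = €9243.4356

€9243.44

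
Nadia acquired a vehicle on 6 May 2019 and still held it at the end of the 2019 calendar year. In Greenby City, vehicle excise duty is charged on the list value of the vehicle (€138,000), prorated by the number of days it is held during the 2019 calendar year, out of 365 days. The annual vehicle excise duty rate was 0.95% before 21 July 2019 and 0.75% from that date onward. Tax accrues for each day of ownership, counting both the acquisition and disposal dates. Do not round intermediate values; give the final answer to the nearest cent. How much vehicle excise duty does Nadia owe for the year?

6 May – 20 July 2019: 76 days at 0.95% → €138,000 × 0.95% × 76/365 = €272.9753
21 July – 31 December 2019: 164 days at 0.75% → €138,000 × 0.75% × 164/365 = €465.0411
Total = €738.0164

€738.02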